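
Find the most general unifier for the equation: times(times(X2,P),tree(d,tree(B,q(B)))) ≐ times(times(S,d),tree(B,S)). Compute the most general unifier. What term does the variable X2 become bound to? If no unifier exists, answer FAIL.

tree(d,q(d))

Decompose times/2: times(X2,P) ≐ times(S,d),  tree(d,tree(B,q(B))) ≐ tree(B,S).
Decompose times/2: X2 ≐ S,  P ≐ d.
Bind X2 := S; no other remaining equation mentions X2.
Bind P := d; no other remaining equation mentions P.
Decompose tree/2: d ≐ B,  tree(B,q(B)) ≐ S.
Bind B := d; substituting into the remaining equation gives: tree(d,q(d)) ≐ S.
Bind S := tree(d,q(d)). Substituting into the earlier binding gives X2 := tree(d,q(d)).
MGU = { X2 -> tree(d,q(d)), P -> d, B -> d, S -> tree(d,q(d)) }, so X2 -> tree(d,q(d)).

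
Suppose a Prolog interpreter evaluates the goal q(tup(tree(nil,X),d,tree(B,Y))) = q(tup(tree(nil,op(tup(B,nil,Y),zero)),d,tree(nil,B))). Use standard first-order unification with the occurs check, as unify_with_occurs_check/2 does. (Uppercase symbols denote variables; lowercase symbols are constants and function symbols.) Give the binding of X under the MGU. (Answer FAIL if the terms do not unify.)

Decompose q/1: tup(tree(nil,X),d,tree(B,Y)) = tup(tree(nil,op(tup(B,nil,Y),zero)),d,tree(nil,B)).
Decompose tup/3: tree(nil,X) = tree(nil,op(tup(B,nil,Y),zero)),  d = d,  tree(B,Y) = tree(nil,B).
Decompose tree/2: nil = nil,  X = op(tup(B,nil,Y),zero).
Delete trivial equation nil = nil.
Bind X := op(tup(B,nil,Y),zero); no other remaining equation mentions X.
Delete trivial equation d = d.
Decompose tree/2: B = nil,  Y = B.
Bind B := nil; substituting into the remaining equation gives: Y = nil. Substituting into the earlier binding gives X := op(tup(nil,nil,Y),zero).
Bind Y := nil. Substituting into the earlier binding gives X := op(tup(nil,nil,nil),zero).
MGU = { X -> op(tup(nil,nil,nil),zero), B -> nil, Y -> nil }, so X -> op(tup(nil,nil,nil),zero).

op(tup(nil,nil,nil),zero)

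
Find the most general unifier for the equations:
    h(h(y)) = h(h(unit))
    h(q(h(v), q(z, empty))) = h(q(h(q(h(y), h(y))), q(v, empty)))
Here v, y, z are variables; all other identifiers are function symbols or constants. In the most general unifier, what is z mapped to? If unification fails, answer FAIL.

Decompose h/1: h(y) = h(unit).
Decompose h/1: y = unit.
Bind y := unit; substituting into the remaining equation gives: h(q(h(v), q(z, empty))) = h(q(h(q(h(unit), h(unit))), q(v, empty))).
Decompose h/1: q(h(v), q(z, empty)) = q(h(q(h(unit), h(unit))), q(v, empty)).
Decompose q/2: h(v) = h(q(h(unit), h(unit))),  q(z, empty) = q(v, empty).
Decompose h/1: v = q(h(unit), h(unit)).
Bind v := q(h(unit), h(unit)); substituting into the remaining equation gives: q(z, empty) = q(q(h(unit), h(unit)), empty).
Decompose q/2: z = q(h(unit), h(unit)),  empty = empty.
Bind z := q(h(unit), h(unit)); no other remaining equation mentions z.
Delete trivial equation empty = empty.
MGU = { y ↦ unit, v ↦ q(h(unit), h(unit)), z ↦ q(h(unit), h(unit)) }, so z ↦ q(h(unit), h(unit)).

q(h(unit), h(unit))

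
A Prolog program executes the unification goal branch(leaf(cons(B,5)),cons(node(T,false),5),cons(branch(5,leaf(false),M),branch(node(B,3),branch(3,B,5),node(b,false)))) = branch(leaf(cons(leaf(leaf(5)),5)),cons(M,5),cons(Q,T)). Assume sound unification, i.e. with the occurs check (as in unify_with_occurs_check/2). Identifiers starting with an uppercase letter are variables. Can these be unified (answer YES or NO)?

YES

Decompose branch/3: leaf(cons(B,5)) = leaf(cons(leaf(leaf(5)),5)),  cons(node(T,false),5) = cons(M,5),  cons(branch(5,leaf(false),M),branch(node(B,3),branch(3,B,5),node(b,false))) = cons(Q,T).
Decompose leaf/1: cons(B,5) = cons(leaf(leaf(5)),5).
Decompose cons/2: B = leaf(leaf(5)),  5 = 5.
Bind B := leaf(leaf(5)); substituting into the one remaining equation that mentions B gives: cons(branch(5,leaf(false),M),branch(node(leaf(leaf(5)),3),branch(3,leaf(leaf(5)),5),node(b,false))) = cons(Q,T).
Delete trivial equation 5 = 5.
Decompose cons/2: node(T,false) = M,  5 = 5.
Bind M := node(T,false); substituting into the one remaining equation that mentions M gives: cons(branch(5,leaf(false),node(T,false)),branch(node(leaf(leaf(5)),3),branch(3,leaf(leaf(5)),5),node(b,false))) = cons(Q,T).
Delete trivial equation 5 = 5.
Decompose cons/2: branch(5,leaf(false),node(T,false)) = Q,  branch(node(leaf(leaf(5)),3),branch(3,leaf(leaf(5)),5),node(b,false)) = T.
Bind Q := branch(5,leaf(false),node(T,false)); no other remaining equation mentions Q.
Bind T := branch(node(leaf(leaf(5)),3),branch(3,leaf(leaf(5)),5),node(b,false)). Substituting into the earlier bindings gives M := node(branch(node(leaf(leaf(5)),3),branch(3,leaf(leaf(5)),5),node(b,false)),false), Q := branch(5,leaf(false),node(branch(node(leaf(leaf(5)),3),branch(3,leaf(leaf(5)),5),node(b,false)),false)).
No equations remain and no clash or occurs-check failure arose, so a unifier exists.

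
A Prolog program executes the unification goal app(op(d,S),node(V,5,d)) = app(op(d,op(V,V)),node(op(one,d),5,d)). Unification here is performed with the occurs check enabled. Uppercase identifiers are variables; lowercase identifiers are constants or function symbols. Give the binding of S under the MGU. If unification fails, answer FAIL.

Decompose app/2: op(d,S) = op(d,op(V,V)),  node(V,5,d) = node(op(one,d),5,d).
Decompose op/2: d = d,  S = op(V,V).
Delete trivial equation d = d.
Bind S := op(V,V); no other remaining equation mentions S.
Decompose node/3: V = op(one,d),  5 = 5,  d = d.
Bind V := op(one,d); no other remaining equation mentions V. Substituting into the earlier binding gives S := op(op(one,d),op(one,d)).
Delete trivial equation 5 = 5.
Delete trivial equation d = d.
MGU = { S = op(op(one,d),op(one,d)), V = op(one,d) }, so S = op(op(one,d),op(one,d)).

op(op(one,d),op(one,d))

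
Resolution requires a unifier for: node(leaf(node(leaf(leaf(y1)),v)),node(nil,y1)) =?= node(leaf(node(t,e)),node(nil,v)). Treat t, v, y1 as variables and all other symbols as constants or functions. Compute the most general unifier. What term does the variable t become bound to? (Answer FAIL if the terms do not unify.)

Decompose node/2: leaf(node(leaf(leaf(y1)),v)) =?= leaf(node(t,e)),  node(nil,y1) =?= node(nil,v).
Decompose leaf/1: node(leaf(leaf(y1)),v) =?= node(t,e).
Decompose node/2: leaf(leaf(y1)) =?= t,  v =?= e.
Bind t := leaf(leaf(y1)); no other remaining equation mentions t.
Bind v := e; substituting into the remaining equation gives: node(nil,y1) =?= node(nil,e).
Decompose node/2: nil =?= nil,  y1 =?= e.
Delete trivial equation nil =?= nil.
Bind y1 := e. Substituting into the earlier binding gives t := leaf(leaf(e)).
MGU = { t -> leaf(leaf(e)), v -> e, y1 -> e }, so t -> leaf(leaf(e)).

leaf(leaf(e))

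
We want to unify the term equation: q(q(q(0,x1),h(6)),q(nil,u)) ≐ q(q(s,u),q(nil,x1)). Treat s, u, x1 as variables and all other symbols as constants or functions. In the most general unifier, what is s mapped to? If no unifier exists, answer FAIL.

Decompose q/2: q(q(0,x1),h(6)) ≐ q(s,u),  q(nil,u) ≐ q(nil,x1).
Decompose q/2: q(0,x1) ≐ s,  h(6) ≐ u.
Bind s := q(0,x1); no other remaining equation mentions s.
Bind u := h(6); substituting into the remaining equation gives: q(nil,h(6)) ≐ q(nil,x1).
Decompose q/2: nil ≐ nil,  h(6) ≐ x1.
Delete trivial equation nil ≐ nil.
Bind x1 := h(6). Substituting into the earlier binding gives s := q(0,h(6)).
MGU = { s ↦ q(0,h(6)), u ↦ h(6), x1 ↦ h(6) }, so s ↦ q(0,h(6)).

q(0,h(6))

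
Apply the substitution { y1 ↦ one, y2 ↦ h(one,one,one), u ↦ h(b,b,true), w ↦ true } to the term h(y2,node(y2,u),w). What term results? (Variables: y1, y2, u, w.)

h(h(one,one,one),node(h(one,one,one),h(b,b,true)),true)

Replace each occurrence of y2 with h(one,one,one).
Replace each occurrence of u with h(b,b,true).
Replace each occurrence of w with true.
Result: h(h(one,one,one),node(h(one,one,one),h(b,b,true)),true).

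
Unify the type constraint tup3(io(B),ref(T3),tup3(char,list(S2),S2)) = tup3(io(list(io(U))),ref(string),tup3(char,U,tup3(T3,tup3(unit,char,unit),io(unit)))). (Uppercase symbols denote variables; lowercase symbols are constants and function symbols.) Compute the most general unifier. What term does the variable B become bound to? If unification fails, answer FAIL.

list(io(list(tup3(string,tup3(unit,char,unit),io(unit)))))

Decompose tup3/3: io(B) = io(list(io(U))),  ref(T3) = ref(string),  tup3(char,list(S2),S2) = tup3(char,U,tup3(T3,tup3(unit,char,unit),io(unit))).
Decompose io/1: B = list(io(U)).
Bind B := list(io(U)); no other remaining equation mentions B.
Decompose ref/1: T3 = string.
Bind T3 := string; substituting into the remaining equation gives: tup3(char,list(S2),S2) = tup3(char,U,tup3(string,tup3(unit,char,unit),io(unit))).
Decompose tup3/3: char = char,  list(S2) = U,  S2 = tup3(string,tup3(unit,char,unit),io(unit)).
Delete trivial equation char = char.
Bind U := list(S2); no other remaining equation mentions U. Substituting into the earlier binding gives B := list(io(list(S2))).
Bind S2 := tup3(string,tup3(unit,char,unit),io(unit)). Substituting into the earlier bindings gives B := list(io(list(tup3(string,tup3(unit,char,unit),io(unit))))), U := list(tup3(string,tup3(unit,char,unit),io(unit))).
MGU = { B -> list(io(list(tup3(string,tup3(unit,char,unit),io(unit))))), T3 -> string, U -> list(tup3(string,tup3(unit,char,unit),io(unit))), S2 -> tup3(string,tup3(unit,char,unit),io(unit)) }, so B -> list(io(list(tup3(string,tup3(unit,char,unit),io(unit))))).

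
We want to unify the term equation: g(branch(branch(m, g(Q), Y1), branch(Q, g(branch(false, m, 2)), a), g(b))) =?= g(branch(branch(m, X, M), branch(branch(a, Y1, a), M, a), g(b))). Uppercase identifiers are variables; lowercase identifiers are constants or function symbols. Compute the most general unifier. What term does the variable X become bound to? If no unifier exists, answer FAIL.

g(branch(a, g(branch(false, m, 2)), a))

Decompose g/1: branch(branch(m, g(Q), Y1), branch(Q, g(branch(false, m, 2)), a), g(b)) =?= branch(branch(m, X, M), branch(branch(a, Y1, a), M, a), g(b)).
Decompose branch/3: branch(m, g(Q), Y1) =?= branch(m, X, M),  branch(Q, g(branch(false, m, 2)), a) =?= branch(branch(a, Y1, a), M, a),  g(b) =?= g(b).
Decompose branch/3: m =?= m,  g(Q) =?= X,  Y1 =?= M.
Delete trivial equation m =?= m.
Bind X := g(Q); no other remaining equation mentions X.
Bind Y1 := M; substituting into the one remaining equation that mentions Y1 gives: branch(Q, g(branch(false, m, 2)), a) =?= branch(branch(a, M, a), M, a).
Decompose branch/3: Q =?= branch(a, M, a),  g(branch(false, m, 2)) =?= M,  a =?= a.
Bind Q := branch(a, M, a); no other remaining equation mentions Q. Substituting into the earlier binding gives X := g(branch(a, M, a)).
Bind M := g(branch(false, m, 2)); no other remaining equation mentions M. Substituting into the earlier bindings gives X := g(branch(a, g(branch(false, m, 2)), a)), Y1 := g(branch(false, m, 2)), Q := branch(a, g(branch(false, m, 2)), a).
Delete trivial equation a =?= a.
Delete trivial equation g(b) =?= g(b).
MGU = { X := g(branch(a, g(branch(false, m, 2)), a)), Y1 := g(branch(false, m, 2)), Q := branch(a, g(branch(false, m, 2)), a), M := g(branch(false, m, 2)) }, so X := g(branch(a, g(branch(false, m, 2)), a)).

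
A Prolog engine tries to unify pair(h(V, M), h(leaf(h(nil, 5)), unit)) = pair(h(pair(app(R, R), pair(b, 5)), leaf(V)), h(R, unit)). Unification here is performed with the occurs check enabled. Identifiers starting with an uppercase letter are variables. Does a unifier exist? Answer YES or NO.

Decompose pair/2: h(V, M) = h(pair(app(R, R), pair(b, 5)), leaf(V)),  h(leaf(h(nil, 5)), unit) = h(R, unit).
Decompose h/2: V = pair(app(R, R), pair(b, 5)),  M = leaf(V).
Bind V := pair(app(R, R), pair(b, 5)); substituting into the one remaining equation that mentions V gives: M = leaf(pair(app(R, R), pair(b, 5))).
Bind M := leaf(pair(app(R, R), pair(b, 5))); no other remaining equation mentions M.
Decompose h/2: leaf(h(nil, 5)) = R,  unit = unit.
Bind R := leaf(h(nil, 5)); no other remaining equation mentions R. Substituting into the earlier bindings gives V := pair(app(leaf(h(nil, 5)), leaf(h(nil, 5))), pair(b, 5)), M := leaf(pair(app(leaf(h(nil, 5)), leaf(h(nil, 5))), pair(b, 5))).
Delete trivial equation unit = unit.
No equations remain and no clash or occurs-check failure arose, so a unifier exists.

YES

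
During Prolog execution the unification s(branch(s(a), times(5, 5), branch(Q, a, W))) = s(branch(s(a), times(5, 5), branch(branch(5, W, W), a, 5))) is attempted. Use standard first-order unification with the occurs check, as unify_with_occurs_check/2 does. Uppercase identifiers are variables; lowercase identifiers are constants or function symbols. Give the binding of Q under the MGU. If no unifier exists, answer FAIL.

Decompose s/1: branch(s(a), times(5, 5), branch(Q, a, W)) = branch(s(a), times(5, 5), branch(branch(5, W, W), a, 5)).
Decompose branch/3: s(a) = s(a),  times(5, 5) = times(5, 5),  branch(Q, a, W) = branch(branch(5, W, W), a, 5).
Delete trivial equation s(a) = s(a).
Delete trivial equation times(5, 5) = times(5, 5).
Decompose branch/3: Q = branch(5, W, W),  a = a,  W = 5.
Bind Q := branch(5, W, W); no other remaining equation mentions Q.
Delete trivial equation a = a.
Bind W := 5. Substituting into the earlier binding gives Q := branch(5, 5, 5).
MGU = { Q ↦ branch(5, 5, 5), W ↦ 5 }, so Q ↦ branch(5, 5, 5).

branch(5, 5, 5)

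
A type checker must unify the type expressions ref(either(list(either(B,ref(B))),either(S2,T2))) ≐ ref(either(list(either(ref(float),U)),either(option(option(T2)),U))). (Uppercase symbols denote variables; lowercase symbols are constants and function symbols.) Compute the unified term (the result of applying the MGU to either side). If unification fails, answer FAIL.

ref(either(list(either(ref(float),ref(ref(float)))),either(option(option(ref(ref(float)))),ref(ref(float)))))

Decompose ref/1: either(list(either(B,ref(B))),either(S2,T2)) ≐ either(list(either(ref(float),U)),either(option(option(T2)),U)).
Decompose either/2: list(either(B,ref(B))) ≐ list(either(ref(float),U)),  either(S2,T2) ≐ either(option(option(T2)),U).
Decompose list/1: either(B,ref(B)) ≐ either(ref(float),U).
Decompose either/2: B ≐ ref(float),  ref(B) ≐ U.
Bind B := ref(float); substituting into the one remaining equation that mentions B gives: ref(ref(float)) ≐ U.
Bind U := ref(ref(float)); substituting into the remaining equation gives: either(S2,T2) ≐ either(option(option(T2)),ref(ref(float))).
Decompose either/2: S2 ≐ option(option(T2)),  T2 ≐ ref(ref(float)).
Bind S2 := option(option(T2)); no other remaining equation mentions S2.
Bind T2 := ref(ref(float)). Substituting into the earlier binding gives S2 := option(option(ref(ref(float)))).
Applying the MGU to either side gives ref(either(list(either(ref(float),ref(ref(float)))),either(option(option(ref(ref(float)))),ref(ref(float))))).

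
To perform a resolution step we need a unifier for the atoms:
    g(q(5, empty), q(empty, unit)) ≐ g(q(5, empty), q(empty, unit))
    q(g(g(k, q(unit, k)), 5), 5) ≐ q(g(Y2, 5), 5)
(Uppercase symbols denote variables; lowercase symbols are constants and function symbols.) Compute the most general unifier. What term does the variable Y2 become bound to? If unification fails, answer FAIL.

Delete trivial equation g(q(5, empty), q(empty, unit)) ≐ g(q(5, empty), q(empty, unit)).
Decompose q/2: g(g(k, q(unit, k)), 5) ≐ g(Y2, 5),  5 ≐ 5.
Decompose g/2: g(k, q(unit, k)) ≐ Y2,  5 ≐ 5.
Bind Y2 := g(k, q(unit, k)); no other remaining equation mentions Y2.
Delete trivial equation 5 ≐ 5.
Delete trivial equation 5 ≐ 5.
MGU = { Y2 -> g(k, q(unit, k)) }, so Y2 -> g(k, q(unit, k)).

g(k, q(unit, k))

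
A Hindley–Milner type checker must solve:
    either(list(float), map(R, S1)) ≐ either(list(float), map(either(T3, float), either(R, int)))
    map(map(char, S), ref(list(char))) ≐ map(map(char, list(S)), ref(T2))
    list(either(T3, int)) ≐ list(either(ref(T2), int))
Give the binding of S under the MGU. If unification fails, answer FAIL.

FAIL

Decompose either/2: list(float) ≐ list(float),  map(R, S1) ≐ map(either(T3, float), either(R, int)).
Delete trivial equation list(float) ≐ list(float).
Decompose map/2: R ≐ either(T3, float),  S1 ≐ either(R, int).
Bind R := either(T3, float); substituting into the one remaining equation that mentions R gives: S1 ≐ either(either(T3, float), int).
Bind S1 := either(either(T3, float), int); no other remaining equation mentions S1.
Decompose map/2: map(char, S) ≐ map(char, list(S)),  ref(list(char)) ≐ ref(T2).
Decompose map/2: char ≐ char,  S ≐ list(S).
Delete trivial equation char ≐ char.
Occurs check fails: S occurs in list(S); the equation S ≐ list(S) has no finite solution.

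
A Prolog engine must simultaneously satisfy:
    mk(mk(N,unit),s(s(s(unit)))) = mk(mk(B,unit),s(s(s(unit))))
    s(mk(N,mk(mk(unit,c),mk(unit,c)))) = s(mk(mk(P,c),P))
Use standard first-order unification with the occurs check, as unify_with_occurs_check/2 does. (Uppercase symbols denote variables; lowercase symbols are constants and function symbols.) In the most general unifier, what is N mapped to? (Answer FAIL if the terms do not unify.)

Decompose mk/2: mk(N,unit) = mk(B,unit),  s(s(s(unit))) = s(s(s(unit))).
Decompose mk/2: N = B,  unit = unit.
Bind N := B; substituting into the one remaining equation that mentions N gives: s(mk(B,mk(mk(unit,c),mk(unit,c)))) = s(mk(mk(P,c),P)).
Delete trivial equation unit = unit.
Delete trivial equation s(s(s(unit))) = s(s(s(unit))).
Decompose s/1: mk(B,mk(mk(unit,c),mk(unit,c))) = mk(mk(P,c),P).
Decompose mk/2: B = mk(P,c),  mk(mk(unit,c),mk(unit,c)) = P.
Bind B := mk(P,c); no other remaining equation mentions B. Substituting into the earlier binding gives N := mk(P,c).
Bind P := mk(mk(unit,c),mk(unit,c)). Substituting into the earlier bindings gives N := mk(mk(mk(unit,c),mk(unit,c)),c), B := mk(mk(mk(unit,c),mk(unit,c)),c).
MGU = { N ↦ mk(mk(mk(unit,c),mk(unit,c)),c), B ↦ mk(mk(mk(unit,c),mk(unit,c)),c), P ↦ mk(mk(unit,c),mk(unit,c)) }, so N ↦ mk(mk(mk(unit,c),mk(unit,c)),c).

mk(mk(mk(unit,c),mk(unit,c)),c)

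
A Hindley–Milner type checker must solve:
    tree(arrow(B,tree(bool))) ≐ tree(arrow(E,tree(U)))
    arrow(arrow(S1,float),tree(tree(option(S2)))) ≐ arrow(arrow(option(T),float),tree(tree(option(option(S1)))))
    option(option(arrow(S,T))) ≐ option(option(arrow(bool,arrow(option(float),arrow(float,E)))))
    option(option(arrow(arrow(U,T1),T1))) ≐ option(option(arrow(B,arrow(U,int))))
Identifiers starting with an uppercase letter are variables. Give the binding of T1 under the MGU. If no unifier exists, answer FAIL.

arrow(bool,int)

Decompose tree/1: arrow(B,tree(bool)) ≐ arrow(E,tree(U)).
Decompose arrow/2: B ≐ E,  tree(bool) ≐ tree(U).
Bind B := E; substituting into the one remaining equation that mentions B gives: option(option(arrow(arrow(U,T1),T1))) ≐ option(option(arrow(E,arrow(U,int)))).
Decompose tree/1: bool ≐ U.
Bind U := bool; substituting into the one remaining equation that mentions U gives: option(option(arrow(arrow(bool,T1),T1))) ≐ option(option(arrow(E,arrow(bool,int)))).
Decompose arrow/2: arrow(S1,float) ≐ arrow(option(T),float),  tree(tree(option(S2))) ≐ tree(tree(option(option(S1)))).
Decompose arrow/2: S1 ≐ option(T),  float ≐ float.
Bind S1 := option(T); substituting into the one remaining equation that mentions S1 gives: tree(tree(option(S2))) ≐ tree(tree(option(option(option(T))))).
Delete trivial equation float ≐ float.
Decompose tree/1: tree(option(S2)) ≐ tree(option(option(option(T)))).
Decompose tree/1: option(S2) ≐ option(option(option(T))).
Decompose option/1: S2 ≐ option(option(T)).
Bind S2 := option(option(T)); no other remaining equation mentions S2.
Decompose option/1: option(arrow(S,T)) ≐ option(arrow(bool,arrow(option(float),arrow(float,E)))).
Decompose option/1: arrow(S,T) ≐ arrow(bool,arrow(option(float),arrow(float,E))).
Decompose arrow/2: S ≐ bool,  T ≐ arrow(option(float),arrow(float,E)).
Bind S := bool; no other remaining equation mentions S.
Bind T := arrow(option(float),arrow(float,E)); no other remaining equation mentions T. Substituting into the earlier bindings gives S1 := option(arrow(option(float),arrow(float,E))), S2 := option(option(arrow(option(float),arrow(float,E)))).
Decompose option/1: option(arrow(arrow(bool,T1),T1)) ≐ option(arrow(E,arrow(bool,int))).
Decompose option/1: arrow(arrow(bool,T1),T1) ≐ arrow(E,arrow(bool,int)).
Decompose arrow/2: arrow(bool,T1) ≐ E,  T1 ≐ arrow(bool,int).
Bind E := arrow(bool,T1); no other remaining equation mentions E. Substituting into the earlier bindings gives B := arrow(bool,T1), S1 := option(arrow(option(float),arrow(float,arrow(bool,T1)))), S2 := option(option(arrow(option(float),arrow(float,arrow(bool,T1))))), T := arrow(option(float),arrow(float,arrow(bool,T1))).
Bind T1 := arrow(bool,int). Substituting into the earlier bindings gives B := arrow(bool,arrow(bool,int)), S1 := option(arrow(option(float),arrow(float,arrow(bool,arrow(bool,int))))), S2 := option(option(arrow(option(float),arrow(float,arrow(bool,arrow(bool,int)))))), T := arrow(option(float),arrow(float,arrow(bool,arrow(bool,int)))), E := arrow(bool,arrow(bool,int)).
MGU = { B -> arrow(bool,arrow(bool,int)), U -> bool, S1 -> option(arrow(option(float),arrow(float,arrow(bool,arrow(bool,int))))), S2 -> option(option(arrow(option(float),arrow(float,arrow(bool,arrow(bool,int)))))), S -> bool, T -> arrow(option(float),arrow(float,arrow(bool,arrow(bool,int)))), E -> arrow(bool,arrow(bool,int)), T1 -> arrow(bool,int) }, so T1 -> arrow(bool,int).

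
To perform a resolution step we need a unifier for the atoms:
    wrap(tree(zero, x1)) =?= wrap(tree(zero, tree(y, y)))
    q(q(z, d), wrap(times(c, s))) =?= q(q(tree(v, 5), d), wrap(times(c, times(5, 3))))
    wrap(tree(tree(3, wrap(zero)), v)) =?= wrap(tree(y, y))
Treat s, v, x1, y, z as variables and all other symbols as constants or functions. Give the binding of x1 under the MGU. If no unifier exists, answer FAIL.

Decompose wrap/1: tree(zero, x1) =?= tree(zero, tree(y, y)).
Decompose tree/2: zero =?= zero,  x1 =?= tree(y, y).
Delete trivial equation zero =?= zero.
Bind x1 := tree(y, y); no other remaining equation mentions x1.
Decompose q/2: q(z, d) =?= q(tree(v, 5), d),  wrap(times(c, s)) =?= wrap(times(c, times(5, 3))).
Decompose q/2: z =?= tree(v, 5),  d =?= d.
Bind z := tree(v, 5); no other remaining equation mentions z.
Delete trivial equation d =?= d.
Decompose wrap/1: times(c, s) =?= times(c, times(5, 3)).
Decompose times/2: c =?= c,  s =?= times(5, 3).
Delete trivial equation c =?= c.
Bind s := times(5, 3); no other remaining equation mentions s.
Decompose wrap/1: tree(tree(3, wrap(zero)), v) =?= tree(y, y).
Decompose tree/2: tree(3, wrap(zero)) =?= y,  v =?= y.
Bind y := tree(3, wrap(zero)); substituting into the remaining equation gives: v =?= tree(3, wrap(zero)). Substituting into the earlier binding gives x1 := tree(tree(3, wrap(zero)), tree(3, wrap(zero))).
Bind v := tree(3, wrap(zero)). Substituting into the earlier binding gives z := tree(tree(3, wrap(zero)), 5).
MGU = { x1 ↦ tree(tree(3, wrap(zero)), tree(3, wrap(zero))), z ↦ tree(tree(3, wrap(zero)), 5), s ↦ times(5, 3), y ↦ tree(3, wrap(zero)), v ↦ tree(3, wrap(zero)) }, so x1 ↦ tree(tree(3, wrap(zero)), tree(3, wrap(zero))).

tree(tree(3, wrap(zero)), tree(3, wrap(zero)))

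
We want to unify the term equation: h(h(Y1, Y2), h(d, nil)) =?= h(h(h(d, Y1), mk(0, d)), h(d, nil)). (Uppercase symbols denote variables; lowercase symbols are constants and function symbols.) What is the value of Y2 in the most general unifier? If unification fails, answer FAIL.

FAIL

Decompose h/2: h(Y1, Y2) =?= h(h(d, Y1), mk(0, d)),  h(d, nil) =?= h(d, nil).
Decompose h/2: Y1 =?= h(d, Y1),  Y2 =?= mk(0, d).
Occurs check fails: Y1 occurs in h(d, Y1); the equation Y1 =?= h(d, Y1) has no finite solution.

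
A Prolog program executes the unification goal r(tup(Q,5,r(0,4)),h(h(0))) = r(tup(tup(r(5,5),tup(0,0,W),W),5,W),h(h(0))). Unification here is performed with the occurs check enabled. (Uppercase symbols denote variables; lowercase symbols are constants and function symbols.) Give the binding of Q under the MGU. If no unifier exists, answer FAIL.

Decompose r/2: tup(Q,5,r(0,4)) = tup(tup(r(5,5),tup(0,0,W),W),5,W),  h(h(0)) = h(h(0)).
Decompose tup/3: Q = tup(r(5,5),tup(0,0,W),W),  5 = 5,  r(0,4) = W.
Bind Q := tup(r(5,5),tup(0,0,W),W); no other remaining equation mentions Q.
Delete trivial equation 5 = 5.
Bind W := r(0,4); no other remaining equation mentions W. Substituting into the earlier binding gives Q := tup(r(5,5),tup(0,0,r(0,4)),r(0,4)).
Delete trivial equation h(h(0)) = h(h(0)).
MGU = { Q = tup(r(5,5),tup(0,0,r(0,4)),r(0,4)), W = r(0,4) }, so Q = tup(r(5,5),tup(0,0,r(0,4)),r(0,4)).

tup(r(5,5),tup(0,0,r(0,4)),r(0,4))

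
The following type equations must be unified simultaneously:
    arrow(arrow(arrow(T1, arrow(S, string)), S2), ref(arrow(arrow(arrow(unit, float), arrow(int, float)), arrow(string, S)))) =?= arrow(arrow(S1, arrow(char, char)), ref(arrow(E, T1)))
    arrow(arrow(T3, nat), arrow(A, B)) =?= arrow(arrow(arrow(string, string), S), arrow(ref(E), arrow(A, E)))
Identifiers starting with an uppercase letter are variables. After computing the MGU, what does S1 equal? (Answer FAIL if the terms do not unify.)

arrow(arrow(string, nat), arrow(nat, string))

Decompose arrow/2: arrow(arrow(T1, arrow(S, string)), S2) =?= arrow(S1, arrow(char, char)),  ref(arrow(arrow(arrow(unit, float), arrow(int, float)), arrow(string, S))) =?= ref(arrow(E, T1)).
Decompose arrow/2: arrow(T1, arrow(S, string)) =?= S1,  S2 =?= arrow(char, char).
Bind S1 := arrow(T1, arrow(S, string)); no other remaining equation mentions S1.
Bind S2 := arrow(char, char); no other remaining equation mentions S2.
Decompose ref/1: arrow(arrow(arrow(unit, float), arrow(int, float)), arrow(string, S)) =?= arrow(E, T1).
Decompose arrow/2: arrow(arrow(unit, float), arrow(int, float)) =?= E,  arrow(string, S) =?= T1.
Bind E := arrow(arrow(unit, float), arrow(int, float)); substituting into the one remaining equation that mentions E gives: arrow(arrow(T3, nat), arrow(A, B)) =?= arrow(arrow(arrow(string, string), S), arrow(ref(arrow(arrow(unit, float), arrow(int, float))), arrow(A, arrow(arrow(unit, float), arrow(int, float))))).
Bind T1 := arrow(string, S); no other remaining equation mentions T1. Substituting into the earlier binding gives S1 := arrow(arrow(string, S), arrow(S, string)).
Decompose arrow/2: arrow(T3, nat) =?= arrow(arrow(string, string), S),  arrow(A, B) =?= arrow(ref(arrow(arrow(unit, float), arrow(int, float))), arrow(A, arrow(arrow(unit, float), arrow(int, float)))).
Decompose arrow/2: T3 =?= arrow(string, string),  nat =?= S.
Bind T3 := arrow(string, string); no other remaining equation mentions T3.
Bind S := nat; no other remaining equation mentions S. Substituting into the earlier bindings gives S1 := arrow(arrow(string, nat), arrow(nat, string)), T1 := arrow(string, nat).
Decompose arrow/2: A =?= ref(arrow(arrow(unit, float), arrow(int, float))),  B =?= arrow(A, arrow(arrow(unit, float), arrow(int, float))).
Bind A := ref(arrow(arrow(unit, float), arrow(int, float))); substituting into the remaining equation gives: B =?= arrow(ref(arrow(arrow(unit, float), arrow(int, float))), arrow(arrow(unit, float), arrow(int, float))).
Bind B := arrow(ref(arrow(arrow(unit, float), arrow(int, float))), arrow(arrow(unit, float), arrow(int, float))).
MGU = { S1 := arrow(arrow(string, nat), arrow(nat, string)), S2 := arrow(char, char), E := arrow(arrow(unit, float), arrow(int, float)), T1 := arrow(string, nat), T3 := arrow(string, string), S := nat, A := ref(arrow(arrow(unit, float), arrow(int, float))), B := arrow(ref(arrow(arrow(unit, float), arrow(int, float))), arrow(arrow(unit, float), arrow(int, float))) }, so S1 := arrow(arrow(string, nat), arrow(nat, string)).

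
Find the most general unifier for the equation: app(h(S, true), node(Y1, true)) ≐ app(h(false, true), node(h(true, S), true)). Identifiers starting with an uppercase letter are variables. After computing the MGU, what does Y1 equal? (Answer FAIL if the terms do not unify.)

Decompose app/2: h(S, true) ≐ h(false, true),  node(Y1, true) ≐ node(h(true, S), true).
Decompose h/2: S ≐ false,  true ≐ true.
Bind S := false; substituting into the one remaining equation that mentions S gives: node(Y1, true) ≐ node(h(true, false), true).
Delete trivial equation true ≐ true.
Decompose node/2: Y1 ≐ h(true, false),  true ≐ true.
Bind Y1 := h(true, false); no other remaining equation mentions Y1.
Delete trivial equation true ≐ true.
MGU = { S := false, Y1 := h(true, false) }, so Y1 := h(true, false).

h(true, false)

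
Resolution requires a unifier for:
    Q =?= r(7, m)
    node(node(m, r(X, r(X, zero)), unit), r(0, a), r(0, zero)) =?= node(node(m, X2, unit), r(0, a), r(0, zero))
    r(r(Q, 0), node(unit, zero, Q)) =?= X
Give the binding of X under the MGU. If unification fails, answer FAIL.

r(r(r(7, m), 0), node(unit, zero, r(7, m)))

Bind Q := r(7, m); substituting into the one remaining equation that mentions Q gives: r(r(r(7, m), 0), node(unit, zero, r(7, m))) =?= X.
Decompose node/3: node(m, r(X, r(X, zero)), unit) =?= node(m, X2, unit),  r(0, a) =?= r(0, a),  r(0, zero) =?= r(0, zero).
Decompose node/3: m =?= m,  r(X, r(X, zero)) =?= X2,  unit =?= unit.
Delete trivial equation m =?= m.
Bind X2 := r(X, r(X, zero)); no other remaining equation mentions X2.
Delete trivial equation unit =?= unit.
Delete trivial equation r(0, a) =?= r(0, a).
Delete trivial equation r(0, zero) =?= r(0, zero).
Bind X := r(r(r(7, m), 0), node(unit, zero, r(7, m))). Substituting into the earlier binding gives X2 := r(r(r(r(7, m), 0), node(unit, zero, r(7, m))), r(r(r(r(7, m), 0), node(unit, zero, r(7, m))), zero)).
MGU = { Q ↦ r(7, m), X2 ↦ r(r(r(r(7, m), 0), node(unit, zero, r(7, m))), r(r(r(r(7, m), 0), node(unit, zero, r(7, m))), zero)), X ↦ r(r(r(7, m), 0), node(unit, zero, r(7, m))) }, so X ↦ r(r(r(7, m), 0), node(unit, zero, r(7, m))).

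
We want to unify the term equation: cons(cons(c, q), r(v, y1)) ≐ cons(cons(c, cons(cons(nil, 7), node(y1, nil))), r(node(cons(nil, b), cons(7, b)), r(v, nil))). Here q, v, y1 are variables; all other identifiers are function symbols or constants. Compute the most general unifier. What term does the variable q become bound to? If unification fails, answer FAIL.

Decompose cons/2: cons(c, q) ≐ cons(c, cons(cons(nil, 7), node(y1, nil))),  r(v, y1) ≐ r(node(cons(nil, b), cons(7, b)), r(v, nil)).
Decompose cons/2: c ≐ c,  q ≐ cons(cons(nil, 7), node(y1, nil)).
Delete trivial equation c ≐ c.
Bind q := cons(cons(nil, 7), node(y1, nil)); no other remaining equation mentions q.
Decompose r/2: v ≐ node(cons(nil, b), cons(7, b)),  y1 ≐ r(v, nil).
Bind v := node(cons(nil, b), cons(7, b)); substituting into the remaining equation gives: y1 ≐ r(node(cons(nil, b), cons(7, b)), nil).
Bind y1 := r(node(cons(nil, b), cons(7, b)), nil). Substituting into the earlier binding gives q := cons(cons(nil, 7), node(r(node(cons(nil, b), cons(7, b)), nil), nil)).
MGU = { q := cons(cons(nil, 7), node(r(node(cons(nil, b), cons(7, b)), nil), nil)), v := node(cons(nil, b), cons(7, b)), y1 := r(node(cons(nil, b), cons(7, b)), nil) }, so q := cons(cons(nil, 7), node(r(node(cons(nil, b), cons(7, b)), nil), nil)).

cons(cons(nil, 7), node(r(node(cons(nil, b), cons(7, b)), nil), nil))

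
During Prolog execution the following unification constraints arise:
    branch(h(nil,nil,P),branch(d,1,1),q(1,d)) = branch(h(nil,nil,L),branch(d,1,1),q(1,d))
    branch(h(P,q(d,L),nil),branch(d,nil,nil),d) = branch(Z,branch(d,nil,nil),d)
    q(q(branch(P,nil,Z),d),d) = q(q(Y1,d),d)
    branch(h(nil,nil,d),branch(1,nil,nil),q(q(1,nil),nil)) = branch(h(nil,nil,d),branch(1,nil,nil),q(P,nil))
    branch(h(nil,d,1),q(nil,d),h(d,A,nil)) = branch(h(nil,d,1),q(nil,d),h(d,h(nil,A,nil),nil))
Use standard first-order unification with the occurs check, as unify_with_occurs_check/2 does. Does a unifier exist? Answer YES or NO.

Decompose branch/3: h(nil,nil,P) = h(nil,nil,L),  branch(d,1,1) = branch(d,1,1),  q(1,d) = q(1,d).
Decompose h/3: nil = nil,  nil = nil,  P = L.
Delete trivial equation nil = nil.
Delete trivial equation nil = nil.
Bind P := L; substituting into the 3 remaining equations that mention P gives: branch(h(L,q(d,L),nil),branch(d,nil,nil),d) = branch(Z,branch(d,nil,nil),d),  q(q(branch(L,nil,Z),d),d) = q(q(Y1,d),d),  branch(h(nil,nil,d),branch(1,nil,nil),q(q(1,nil),nil)) = branch(h(nil,nil,d),branch(1,nil,nil),q(L,nil)).
Delete trivial equation branch(d,1,1) = branch(d,1,1).
Delete trivial equation q(1,d) = q(1,d).
Decompose branch/3: h(L,q(d,L),nil) = Z,  branch(d,nil,nil) = branch(d,nil,nil),  d = d.
Bind Z := h(L,q(d,L),nil); substituting into the one remaining equation that mentions Z gives: q(q(branch(L,nil,h(L,q(d,L),nil)),d),d) = q(q(Y1,d),d).
Delete trivial equation branch(d,nil,nil) = branch(d,nil,nil).
Delete trivial equation d = d.
Decompose q/2: q(branch(L,nil,h(L,q(d,L),nil)),d) = q(Y1,d),  d = d.
Decompose q/2: branch(L,nil,h(L,q(d,L),nil)) = Y1,  d = d.
Bind Y1 := branch(L,nil,h(L,q(d,L),nil)); no other remaining equation mentions Y1.
Delete trivial equation d = d.
Delete trivial equation d = d.
Decompose branch/3: h(nil,nil,d) = h(nil,nil,d),  branch(1,nil,nil) = branch(1,nil,nil),  q(q(1,nil),nil) = q(L,nil).
Delete trivial equation h(nil,nil,d) = h(nil,nil,d).
Delete trivial equation branch(1,nil,nil) = branch(1,nil,nil).
Decompose q/2: q(1,nil) = L,  nil = nil.
Bind L := q(1,nil); no other remaining equation mentions L. Substituting into the earlier bindings gives P := q(1,nil), Z := h(q(1,nil),q(d,q(1,nil)),nil), Y1 := branch(q(1,nil),nil,h(q(1,nil),q(d,q(1,nil)),nil)).
Delete trivial equation nil = nil.
Decompose branch/3: h(nil,d,1) = h(nil,d,1),  q(nil,d) = q(nil,d),  h(d,A,nil) = h(d,h(nil,A,nil),nil).
Delete trivial equation h(nil,d,1) = h(nil,d,1).
Delete trivial equation q(nil,d) = q(nil,d).
Decompose h/3: d = d,  A = h(nil,A,nil),  nil = nil.
Delete trivial equation d = d.
Occurs check fails: A occurs in h(nil,A,nil); the equation A = h(nil,A,nil) has no finite solution.

NO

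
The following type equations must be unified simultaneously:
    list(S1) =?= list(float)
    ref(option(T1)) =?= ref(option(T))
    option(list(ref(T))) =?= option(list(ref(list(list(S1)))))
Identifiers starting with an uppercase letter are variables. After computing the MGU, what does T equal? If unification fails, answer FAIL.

list(list(float))

Decompose list/1: S1 =?= float.
Bind S1 := float; substituting into the one remaining equation that mentions S1 gives: option(list(ref(T))) =?= option(list(ref(list(list(float))))).
Decompose ref/1: option(T1) =?= option(T).
Decompose option/1: T1 =?= T.
Bind T1 := T; no other remaining equation mentions T1.
Decompose option/1: list(ref(T)) =?= list(ref(list(list(float)))).
Decompose list/1: ref(T) =?= ref(list(list(float))).
Decompose ref/1: T =?= list(list(float)).
Bind T := list(list(float)). Substituting into the earlier binding gives T1 := list(list(float)).
MGU = { S1 ↦ float, T1 ↦ list(list(float)), T ↦ list(list(float)) }, so T ↦ list(list(float)).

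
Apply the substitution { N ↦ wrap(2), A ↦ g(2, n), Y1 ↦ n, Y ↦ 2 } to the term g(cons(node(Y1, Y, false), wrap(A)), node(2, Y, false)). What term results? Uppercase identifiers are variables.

Replace each occurrence of A with g(2, n).
Replace each occurrence of Y1 with n.
Replace each occurrence of Y with 2.
Result: g(cons(node(n, 2, false), wrap(g(2, n))), node(2, 2, false)).

g(cons(node(n, 2, false), wrap(g(2, n))), node(2, 2, false))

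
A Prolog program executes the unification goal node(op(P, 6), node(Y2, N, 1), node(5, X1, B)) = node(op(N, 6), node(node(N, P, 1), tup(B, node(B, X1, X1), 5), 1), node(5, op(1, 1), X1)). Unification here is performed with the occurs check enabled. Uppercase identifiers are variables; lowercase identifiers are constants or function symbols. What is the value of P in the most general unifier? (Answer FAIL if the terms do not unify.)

tup(op(1, 1), node(op(1, 1), op(1, 1), op(1, 1)), 5)

Decompose node/3: op(P, 6) = op(N, 6),  node(Y2, N, 1) = node(node(N, P, 1), tup(B, node(B, X1, X1), 5), 1),  node(5, X1, B) = node(5, op(1, 1), X1).
Decompose op/2: P = N,  6 = 6.
Bind P := N; substituting into the one remaining equation that mentions P gives: node(Y2, N, 1) = node(node(N, N, 1), tup(B, node(B, X1, X1), 5), 1).
Delete trivial equation 6 = 6.
Decompose node/3: Y2 = node(N, N, 1),  N = tup(B, node(B, X1, X1), 5),  1 = 1.
Bind Y2 := node(N, N, 1); no other remaining equation mentions Y2.
Bind N := tup(B, node(B, X1, X1), 5); no other remaining equation mentions N. Substituting into the earlier bindings gives P := tup(B, node(B, X1, X1), 5), Y2 := node(tup(B, node(B, X1, X1), 5), tup(B, node(B, X1, X1), 5), 1).
Delete trivial equation 1 = 1.
Decompose node/3: 5 = 5,  X1 = op(1, 1),  B = X1.
Delete trivial equation 5 = 5.
Bind X1 := op(1, 1); substituting into the remaining equation gives: B = op(1, 1). Substituting into the earlier bindings gives P := tup(B, node(B, op(1, 1), op(1, 1)), 5), Y2 := node(tup(B, node(B, op(1, 1), op(1, 1)), 5), tup(B, node(B, op(1, 1), op(1, 1)), 5), 1), N := tup(B, node(B, op(1, 1), op(1, 1)), 5).
Bind B := op(1, 1). Substituting into the earlier bindings gives P := tup(op(1, 1), node(op(1, 1), op(1, 1), op(1, 1)), 5), Y2 := node(tup(op(1, 1), node(op(1, 1), op(1, 1), op(1, 1)), 5), tup(op(1, 1), node(op(1, 1), op(1, 1), op(1, 1)), 5), 1), N := tup(op(1, 1), node(op(1, 1), op(1, 1), op(1, 1)), 5).
MGU = { P = tup(op(1, 1), node(op(1, 1), op(1, 1), op(1, 1)), 5), Y2 = node(tup(op(1, 1), node(op(1, 1), op(1, 1), op(1, 1)), 5), tup(op(1, 1), node(op(1, 1), op(1, 1), op(1, 1)), 5), 1), N = tup(op(1, 1), node(op(1, 1), op(1, 1), op(1, 1)), 5), X1 = op(1, 1), B = op(1, 1) }, so P = tup(op(1, 1), node(op(1, 1), op(1, 1), op(1, 1)), 5).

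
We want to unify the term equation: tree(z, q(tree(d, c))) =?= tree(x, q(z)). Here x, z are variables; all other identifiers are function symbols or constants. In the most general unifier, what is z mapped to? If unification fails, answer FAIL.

Decompose tree/2: z =?= x,  q(tree(d, c)) =?= q(z).
Bind z := x; substituting into the remaining equation gives: q(tree(d, c)) =?= q(x).
Decompose q/1: tree(d, c) =?= x.
Bind x := tree(d, c). Substituting into the earlier binding gives z := tree(d, c).
MGU = { z -> tree(d, c), x -> tree(d, c) }, so z -> tree(d, c).

tree(d, c)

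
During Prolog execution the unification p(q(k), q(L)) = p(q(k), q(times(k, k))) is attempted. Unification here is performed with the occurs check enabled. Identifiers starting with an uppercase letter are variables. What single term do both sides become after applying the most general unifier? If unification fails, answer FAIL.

Decompose p/2: q(k) = q(k),  q(L) = q(times(k, k)).
Delete trivial equation q(k) = q(k).
Decompose q/1: L = times(k, k).
Bind L := times(k, k).
Applying the MGU to either side gives p(q(k), q(times(k, k))).

p(q(k), q(times(k, k)))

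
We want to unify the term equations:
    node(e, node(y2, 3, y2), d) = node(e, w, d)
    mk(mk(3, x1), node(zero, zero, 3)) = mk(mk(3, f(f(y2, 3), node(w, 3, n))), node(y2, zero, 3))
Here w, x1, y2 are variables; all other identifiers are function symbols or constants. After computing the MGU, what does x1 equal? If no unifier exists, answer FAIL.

f(f(zero, 3), node(node(zero, 3, zero), 3, n))

Decompose node/3: e = e,  node(y2, 3, y2) = w,  d = d.
Delete trivial equation e = e.
Bind w := node(y2, 3, y2); substituting into the one remaining equation that mentions w gives: mk(mk(3, x1), node(zero, zero, 3)) = mk(mk(3, f(f(y2, 3), node(node(y2, 3, y2), 3, n))), node(y2, zero, 3)).
Delete trivial equation d = d.
Decompose mk/2: mk(3, x1) = mk(3, f(f(y2, 3), node(node(y2, 3, y2), 3, n))),  node(zero, zero, 3) = node(y2, zero, 3).
Decompose mk/2: 3 = 3,  x1 = f(f(y2, 3), node(node(y2, 3, y2), 3, n)).
Delete trivial equation 3 = 3.
Bind x1 := f(f(y2, 3), node(node(y2, 3, y2), 3, n)); no other remaining equation mentions x1.
Decompose node/3: zero = y2,  zero = zero,  3 = 3.
Bind y2 := zero; no other remaining equation mentions y2. Substituting into the earlier bindings gives w := node(zero, 3, zero), x1 := f(f(zero, 3), node(node(zero, 3, zero), 3, n)).
Delete trivial equation zero = zero.
Delete trivial equation 3 = 3.
MGU = { w ↦ node(zero, 3, zero), x1 ↦ f(f(zero, 3), node(node(zero, 3, zero), 3, n)), y2 ↦ zero }, so x1 ↦ f(f(zero, 3), node(node(zero, 3, zero), 3, n)).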